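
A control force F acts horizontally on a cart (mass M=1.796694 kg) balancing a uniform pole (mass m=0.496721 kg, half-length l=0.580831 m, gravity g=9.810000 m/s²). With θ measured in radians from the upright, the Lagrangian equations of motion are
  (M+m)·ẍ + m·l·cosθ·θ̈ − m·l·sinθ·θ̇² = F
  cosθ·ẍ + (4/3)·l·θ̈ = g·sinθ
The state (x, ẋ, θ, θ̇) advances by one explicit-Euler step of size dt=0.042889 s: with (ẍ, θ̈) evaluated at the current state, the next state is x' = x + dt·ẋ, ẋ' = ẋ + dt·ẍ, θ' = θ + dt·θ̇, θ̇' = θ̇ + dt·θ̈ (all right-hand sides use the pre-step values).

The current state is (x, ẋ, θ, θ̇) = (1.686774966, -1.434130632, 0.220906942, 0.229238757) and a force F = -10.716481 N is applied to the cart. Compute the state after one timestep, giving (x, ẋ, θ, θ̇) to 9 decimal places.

sinθ=0.219114616, cosθ=0.975699126
temp = (F + m·l·θ̇²·sinθ)/(M+m) = (-10.716481 + 0.003322077)/2.293415 = -4.671269231
θ̈ = (g·sinθ − cosθ·temp)/(l·(4/3 − m·cos²θ/(M+m))) = 10.245086443
ẍ = temp − m·l·θ̈·cosθ/(M+m) = -5.928778524
Euler: x'=1.686774966+0.042889·-1.434130632=1.625266537, ẋ'=-1.434130632+0.042889·-5.928778524=-1.688410014
       θ'=0.220906942+0.042889·0.229238757=0.230738763, θ̇'=0.229238757+0.042889·10.245086443=0.668640269

(1.625266537, -1.688410014, 0.230738763, 0.668640269)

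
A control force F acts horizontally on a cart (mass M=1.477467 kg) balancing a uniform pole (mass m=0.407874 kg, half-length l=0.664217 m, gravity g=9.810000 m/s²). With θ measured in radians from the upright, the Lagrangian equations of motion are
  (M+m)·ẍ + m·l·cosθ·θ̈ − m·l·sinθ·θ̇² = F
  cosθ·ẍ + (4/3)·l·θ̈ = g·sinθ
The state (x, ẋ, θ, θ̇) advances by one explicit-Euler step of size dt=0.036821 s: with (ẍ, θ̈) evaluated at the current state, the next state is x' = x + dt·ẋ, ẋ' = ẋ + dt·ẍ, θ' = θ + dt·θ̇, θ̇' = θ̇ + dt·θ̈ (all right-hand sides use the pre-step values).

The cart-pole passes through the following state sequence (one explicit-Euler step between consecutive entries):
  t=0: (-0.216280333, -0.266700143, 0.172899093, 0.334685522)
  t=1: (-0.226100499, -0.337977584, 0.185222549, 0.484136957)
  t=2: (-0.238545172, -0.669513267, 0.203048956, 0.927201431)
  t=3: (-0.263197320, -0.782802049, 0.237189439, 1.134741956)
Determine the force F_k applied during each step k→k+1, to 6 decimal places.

step 0→1:
  ẍ = (ẋ'−ẋ)/dt = (-0.337977584−-0.266700143)/0.036821 = -1.935782
  θ̈ = (θ̇'−θ̇)/dt = (0.484136957−0.334685522)/0.036821 = 4.058864
  sinθ=0.172039, cosθ=0.985090
  F = (M+m)·ẍ + m·l·cosθ·θ̈ − m·l·sinθ·θ̇² = -3.649610 + 1.083220 − 0.005221 = -2.571611
step 1→2:
  ẍ = (ẋ'−ẋ)/dt = (-0.669513267−-0.337977584)/0.036821 = -9.003984
  θ̈ = (θ̇'−θ̇)/dt = (0.927201431−0.484136957)/0.036821 = 12.032929
  sinθ=0.184165, cosθ=0.982895
  F = (M+m)·ẍ + m·l·cosθ·θ̈ − m·l·sinθ·θ̇² = -16.975580 + 3.204163 − 0.011694 = -13.783111
step 2→3:
  ẍ = (ẋ'−ẋ)/dt = (-0.782802049−-0.669513267)/0.036821 = -3.076744
  θ̈ = (θ̇'−θ̇)/dt = (1.134741956−0.927201431)/0.036821 = 5.636472
  sinθ=0.201657, cosθ=0.979456
  F = (M+m)·ẍ + m·l·cosθ·θ̈ − m·l·sinθ·θ̇² = -5.800711 + 1.495645 − 0.046967 = -4.352034

F_0 = -2.571611 N
F_1 = -13.783111 N
F_2 = -4.352034 N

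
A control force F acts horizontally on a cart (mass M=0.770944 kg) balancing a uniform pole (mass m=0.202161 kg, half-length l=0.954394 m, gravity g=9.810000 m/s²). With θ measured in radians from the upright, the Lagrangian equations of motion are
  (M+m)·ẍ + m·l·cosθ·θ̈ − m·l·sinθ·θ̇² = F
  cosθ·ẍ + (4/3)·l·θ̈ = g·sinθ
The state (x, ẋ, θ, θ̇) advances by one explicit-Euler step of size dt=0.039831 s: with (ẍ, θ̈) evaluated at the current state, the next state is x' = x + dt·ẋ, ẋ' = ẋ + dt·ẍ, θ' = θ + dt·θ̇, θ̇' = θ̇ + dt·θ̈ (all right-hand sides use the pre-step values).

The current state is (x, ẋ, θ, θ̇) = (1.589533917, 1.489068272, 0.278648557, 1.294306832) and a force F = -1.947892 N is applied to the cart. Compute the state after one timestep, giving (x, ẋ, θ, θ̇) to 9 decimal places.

(1.648844995, 1.381364514, 0.330202092, 1.460138975)

sinθ=0.275056585, cosθ=0.961428039
temp = (F + m·l·θ̇²·sinθ)/(M+m) = (-1.947892 + 0.088904063)/0.973105 = -1.910367264
θ̈ = (g·sinθ − cosθ·temp)/(l·(4/3 − m·cos²θ/(M+m))) = 4.163393924
ẍ = temp − m·l·θ̈·cosθ/(M+m) = -2.704018435
Euler: x'=1.589533917+0.039831·1.489068272=1.648844995, ẋ'=1.489068272+0.039831·-2.704018435=1.381364514
       θ'=0.278648557+0.039831·1.294306832=0.330202092, θ̇'=1.294306832+0.039831·4.163393924=1.460138975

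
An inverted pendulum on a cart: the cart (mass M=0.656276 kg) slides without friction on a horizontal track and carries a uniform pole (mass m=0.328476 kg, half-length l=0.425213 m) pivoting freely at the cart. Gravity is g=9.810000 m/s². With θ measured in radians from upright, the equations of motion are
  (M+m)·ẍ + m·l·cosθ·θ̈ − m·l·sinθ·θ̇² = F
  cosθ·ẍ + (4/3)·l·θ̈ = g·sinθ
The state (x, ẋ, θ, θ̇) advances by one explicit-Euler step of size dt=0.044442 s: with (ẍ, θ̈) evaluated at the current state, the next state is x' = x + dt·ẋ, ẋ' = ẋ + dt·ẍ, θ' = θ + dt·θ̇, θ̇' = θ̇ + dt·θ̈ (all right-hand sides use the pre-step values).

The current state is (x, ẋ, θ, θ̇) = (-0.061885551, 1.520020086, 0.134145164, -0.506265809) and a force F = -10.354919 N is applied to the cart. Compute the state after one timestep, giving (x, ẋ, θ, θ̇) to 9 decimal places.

(0.005667182, 0.881604345, 0.111645699, 0.712515821)

sinθ=0.133743204, cosθ=0.991016022
temp = (F + m·l·θ̇²·sinθ)/(M+m) = (-10.354919 + 0.004787834)/0.984752 = -10.510393648
θ̈ = (g·sinθ − cosθ·temp)/(l·(4/3 − m·cos²θ/(M+m))) = 27.424095009
ẍ = temp − m·l·θ̈·cosθ/(M+m) = -14.365144262
Euler: x'=-0.061885551+0.044442·1.520020086=0.005667182, ẋ'=1.520020086+0.044442·-14.365144262=0.881604345
       θ'=0.134145164+0.044442·-0.506265809=0.111645699, θ̇'=-0.506265809+0.044442·27.424095009=0.712515821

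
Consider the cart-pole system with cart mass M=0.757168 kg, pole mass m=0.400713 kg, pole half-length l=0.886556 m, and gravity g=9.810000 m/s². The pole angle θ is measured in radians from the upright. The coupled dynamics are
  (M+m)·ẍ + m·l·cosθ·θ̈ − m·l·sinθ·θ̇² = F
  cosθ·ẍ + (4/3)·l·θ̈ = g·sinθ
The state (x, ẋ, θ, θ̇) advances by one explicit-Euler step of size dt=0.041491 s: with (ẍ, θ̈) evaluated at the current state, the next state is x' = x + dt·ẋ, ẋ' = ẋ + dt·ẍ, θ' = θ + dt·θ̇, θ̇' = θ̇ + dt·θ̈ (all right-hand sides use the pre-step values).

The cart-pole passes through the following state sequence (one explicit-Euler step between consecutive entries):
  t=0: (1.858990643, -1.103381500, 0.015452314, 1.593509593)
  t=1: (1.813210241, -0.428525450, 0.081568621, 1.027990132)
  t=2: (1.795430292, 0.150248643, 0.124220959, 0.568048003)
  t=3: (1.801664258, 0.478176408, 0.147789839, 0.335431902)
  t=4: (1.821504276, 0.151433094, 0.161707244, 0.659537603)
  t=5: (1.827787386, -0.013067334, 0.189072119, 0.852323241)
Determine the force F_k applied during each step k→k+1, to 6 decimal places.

F_0 = 13.977617 N
F_1 = 12.196118 N
F_2 = 7.160851 N
F_3 = -6.379437 N
F_4 = -2.986425 N

step 0→1:
  ẍ = (ẋ'−ẋ)/dt = (-0.428525450−-1.103381500)/0.041491 = 16.265119
  θ̈ = (θ̇'−θ̇)/dt = (1.027990132−1.593509593)/0.041491 = -13.629931
  sinθ=0.015452, cosθ=0.999881
  F = (M+m)·ẍ + m·l·cosθ·θ̈ − m·l·sinθ·θ̇² = 18.833072 + -4.841516 − 0.013939 = 13.977617
step 1→2:
  ẍ = (ẋ'−ẋ)/dt = (0.150248643−-0.428525450)/0.041491 = 13.949389
  θ̈ = (θ̇'−θ̇)/dt = (0.568048003−1.027990132)/0.041491 = -11.085347
  sinθ=0.081478, cosθ=0.996675
  F = (M+m)·ẍ + m·l·cosθ·θ̈ − m·l·sinθ·θ̇² = 16.151732 + -3.925026 − 0.030589 = 12.196118
step 2→3:
  ẍ = (ẋ'−ẋ)/dt = (0.478176408−0.150248643)/0.041491 = 7.903588
  θ̈ = (θ̇'−θ̇)/dt = (0.335431902−0.568048003)/0.041491 = -5.606423
  sinθ=0.123902, cosθ=0.992294
  F = (M+m)·ẍ + m·l·cosθ·θ̈ − m·l·sinθ·θ̇² = 9.151414 + -1.976360 − 0.014203 = 7.160851
step 3→4:
  ẍ = (ẋ'−ẋ)/dt = (0.151433094−0.478176408)/0.041491 = -7.875041
  θ̈ = (θ̇'−θ̇)/dt = (0.659537603−0.335431902)/0.041491 = 7.811470
  sinθ=0.147252, cosθ=0.989099
  F = (M+m)·ẍ + m·l·cosθ·θ̈ − m·l·sinθ·θ̇² = -9.118360 + 2.744809 − 0.005886 = -6.379437
step 4→5:
  ẍ = (ẋ'−ẋ)/dt = (-0.013067334−0.151433094)/0.041491 = -3.964726
  θ̈ = (θ̇'−θ̇)/dt = (0.852323241−0.659537603)/0.041491 = 4.646445
  sinθ=0.161003, cosθ=0.986954
  F = (M+m)·ẍ + m·l·cosθ·θ̈ − m·l·sinθ·θ̇² = -4.590680 + 1.629136 − 0.024880 = -2.986425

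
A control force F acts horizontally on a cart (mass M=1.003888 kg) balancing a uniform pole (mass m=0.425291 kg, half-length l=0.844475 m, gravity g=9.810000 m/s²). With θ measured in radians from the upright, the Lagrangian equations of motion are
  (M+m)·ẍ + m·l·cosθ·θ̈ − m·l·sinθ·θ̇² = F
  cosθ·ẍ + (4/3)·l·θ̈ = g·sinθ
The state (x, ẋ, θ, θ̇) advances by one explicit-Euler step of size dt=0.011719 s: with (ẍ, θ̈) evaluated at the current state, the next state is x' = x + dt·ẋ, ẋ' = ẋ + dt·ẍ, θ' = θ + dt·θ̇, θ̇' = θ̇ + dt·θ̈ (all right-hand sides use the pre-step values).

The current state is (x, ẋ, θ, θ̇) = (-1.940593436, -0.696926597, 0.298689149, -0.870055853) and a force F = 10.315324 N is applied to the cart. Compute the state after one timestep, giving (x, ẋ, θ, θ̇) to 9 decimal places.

(-1.948760719, -0.598924437, 0.288492964, -0.923195007)

sinθ=0.294267649, cosθ=0.955723051
temp = (F + m·l·θ̇²·sinθ)/(M+m) = (10.315324 + 0.080003645)/1.429179 = 7.273635874
θ̈ = (g·sinθ − cosθ·temp)/(l·(4/3 − m·cos²θ/(M+m))) = -4.534444442
ẍ = temp − m·l·θ̈·cosθ/(M+m) = 8.362672559
Euler: x'=-1.940593436+0.011719·-0.696926597=-1.948760719, ẋ'=-0.696926597+0.011719·8.362672559=-0.598924437
       θ'=0.298689149+0.011719·-0.870055853=0.288492964, θ̇'=-0.870055853+0.011719·-4.534444442=-0.923195007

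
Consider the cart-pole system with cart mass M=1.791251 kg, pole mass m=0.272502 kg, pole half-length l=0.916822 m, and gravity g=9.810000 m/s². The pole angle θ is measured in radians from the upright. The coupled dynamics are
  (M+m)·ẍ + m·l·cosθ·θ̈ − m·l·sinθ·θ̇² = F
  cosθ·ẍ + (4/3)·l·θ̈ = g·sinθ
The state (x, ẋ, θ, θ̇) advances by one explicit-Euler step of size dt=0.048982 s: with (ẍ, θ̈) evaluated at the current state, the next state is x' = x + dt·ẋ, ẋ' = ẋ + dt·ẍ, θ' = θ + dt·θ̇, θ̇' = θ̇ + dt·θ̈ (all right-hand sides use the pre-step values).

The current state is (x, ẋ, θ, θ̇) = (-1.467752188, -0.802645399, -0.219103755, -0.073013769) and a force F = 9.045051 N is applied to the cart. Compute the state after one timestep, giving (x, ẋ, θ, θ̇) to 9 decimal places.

(-1.507067365, -0.554460402, -0.222680115, -0.356624022)

sinθ=-0.217354892, cosθ=0.976092645
temp = (F + m·l·θ̇²·sinθ)/(M+m) = (9.045051 + -0.000289490)/2.063753 = 4.382676372
θ̈ = (g·sinθ − cosθ·temp)/(l·(4/3 − m·cos²θ/(M+m))) = -5.790091316
ẍ = temp − m·l·θ̈·cosθ/(M+m) = 5.066861225
Euler: x'=-1.467752188+0.048982·-0.802645399=-1.507067365, ẋ'=-0.802645399+0.048982·5.066861225=-0.554460402
       θ'=-0.219103755+0.048982·-0.073013769=-0.222680115, θ̇'=-0.073013769+0.048982·-5.790091316=-0.356624022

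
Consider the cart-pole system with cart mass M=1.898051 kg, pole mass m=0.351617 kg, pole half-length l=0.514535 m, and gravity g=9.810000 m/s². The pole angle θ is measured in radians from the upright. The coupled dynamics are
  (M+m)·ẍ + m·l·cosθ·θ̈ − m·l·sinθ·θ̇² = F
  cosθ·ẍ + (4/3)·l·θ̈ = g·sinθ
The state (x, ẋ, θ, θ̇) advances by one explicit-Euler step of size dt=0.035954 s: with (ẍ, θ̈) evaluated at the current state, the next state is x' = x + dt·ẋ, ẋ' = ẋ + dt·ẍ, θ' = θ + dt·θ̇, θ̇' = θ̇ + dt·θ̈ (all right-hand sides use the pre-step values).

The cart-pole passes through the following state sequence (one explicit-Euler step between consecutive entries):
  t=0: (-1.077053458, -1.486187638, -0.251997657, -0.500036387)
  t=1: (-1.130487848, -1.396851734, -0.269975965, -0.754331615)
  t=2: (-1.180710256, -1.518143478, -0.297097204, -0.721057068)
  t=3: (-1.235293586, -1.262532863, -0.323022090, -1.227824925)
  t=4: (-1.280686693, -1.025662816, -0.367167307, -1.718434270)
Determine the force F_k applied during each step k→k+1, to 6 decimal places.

F_0 = 4.361902 N
F_1 = -7.400485 N
F_2 = 13.582958 N
F_3 = 12.566663 N

step 0→1:
  ẍ = (ẋ'−ẋ)/dt = (-1.396851734−-1.486187638)/0.035954 = 2.484728
  θ̈ = (θ̇'−θ̇)/dt = (-0.754331615−-0.500036387)/0.035954 = -7.072794
  sinθ=-0.249339, cosθ=0.968416
  F = (M+m)·ẍ + m·l·cosθ·θ̈ − m·l·sinθ·θ̇² = 5.589813 + -1.239190 − -0.011279 = 4.361902
step 1→2:
  ẍ = (ẋ'−ẋ)/dt = (-1.518143478−-1.396851734)/0.035954 = -3.373526
  θ̈ = (θ̇'−θ̇)/dt = (-0.721057068−-0.754331615)/0.035954 = 0.925476
  sinθ=-0.266708, cosθ=0.963777
  F = (M+m)·ẍ + m·l·cosθ·θ̈ − m·l·sinθ·θ̇² = -7.589313 + 0.161371 − -0.027457 = -7.400485
step 2→3:
  ẍ = (ẋ'−ẋ)/dt = (-1.262532863−-1.518143478)/0.035954 = 7.109379
  θ̈ = (θ̇'−θ̇)/dt = (-1.227824925−-0.721057068)/0.035954 = -14.094895
  sinθ=-0.292746, cosθ=0.956190
  F = (M+m)·ẍ + m·l·cosθ·θ̈ − m·l·sinθ·θ̇² = 15.993743 + -2.438321 − -0.027537 = 13.582958
step 3→4:
  ẍ = (ẋ'−ẋ)/dt = (-1.025662816−-1.262532863)/0.035954 = 6.588142
  θ̈ = (θ̇'−θ̇)/dt = (-1.718434270−-1.227824925)/0.035954 = -13.645473
  sinθ=-0.317434, cosθ=0.948280
  F = (M+m)·ẍ + m·l·cosθ·θ̈ − m·l·sinθ·θ̇² = 14.821132 + -2.341047 − -0.086579 = 12.566663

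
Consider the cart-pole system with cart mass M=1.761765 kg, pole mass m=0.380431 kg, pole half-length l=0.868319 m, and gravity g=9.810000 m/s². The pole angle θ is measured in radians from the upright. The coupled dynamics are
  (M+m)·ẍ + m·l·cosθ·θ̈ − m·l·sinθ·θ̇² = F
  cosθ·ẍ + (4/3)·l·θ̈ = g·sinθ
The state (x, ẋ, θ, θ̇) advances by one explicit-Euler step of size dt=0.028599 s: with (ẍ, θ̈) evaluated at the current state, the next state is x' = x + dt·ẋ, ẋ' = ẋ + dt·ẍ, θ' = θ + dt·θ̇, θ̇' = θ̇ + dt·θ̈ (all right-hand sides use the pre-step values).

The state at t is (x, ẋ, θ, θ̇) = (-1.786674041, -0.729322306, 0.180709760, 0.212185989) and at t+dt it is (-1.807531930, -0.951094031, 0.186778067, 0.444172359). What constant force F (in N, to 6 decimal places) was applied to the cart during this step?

F = -13.978443 N

ẍ = (ẋ'−ẋ)/dt = (-0.951094031−-0.729322306)/0.028599 = -7.754527
θ̈ = (θ̇'−θ̇)/dt = (0.444172359−0.212185989)/0.028599 = 8.111695
sinθ=0.179728, cosθ=0.983716
F = (M+m)·ẍ + m·l·cosθ·θ̈ − m·l·sinθ·θ̇² = -16.611717 + 2.635947 − 0.002673 = -13.978443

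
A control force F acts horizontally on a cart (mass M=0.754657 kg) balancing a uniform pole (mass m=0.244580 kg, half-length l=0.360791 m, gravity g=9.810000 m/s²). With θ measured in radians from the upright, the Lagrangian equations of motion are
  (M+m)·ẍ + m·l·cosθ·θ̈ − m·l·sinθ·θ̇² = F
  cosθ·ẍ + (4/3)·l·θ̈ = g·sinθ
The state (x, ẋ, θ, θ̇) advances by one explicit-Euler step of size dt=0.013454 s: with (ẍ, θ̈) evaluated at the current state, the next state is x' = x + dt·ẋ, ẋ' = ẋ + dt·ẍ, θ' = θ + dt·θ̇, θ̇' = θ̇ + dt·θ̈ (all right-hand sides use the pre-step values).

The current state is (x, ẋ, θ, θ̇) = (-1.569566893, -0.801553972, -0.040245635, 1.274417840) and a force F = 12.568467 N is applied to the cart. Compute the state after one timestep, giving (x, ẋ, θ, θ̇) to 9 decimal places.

(-1.580351000, -0.593255840, -0.023099617, 0.830726481)

sinθ=-0.040234771, cosθ=0.999190254
temp = (F + m·l·θ̇²·sinθ)/(M+m) = (12.568467 + -0.005766361)/0.999237 = 12.572293298
θ̈ = (g·sinθ − cosθ·temp)/(l·(4/3 − m·cos²θ/(M+m))) = -32.978397445
ẍ = temp − m·l·θ̈·cosθ/(M+m) = 15.482245572
Euler: x'=-1.569566893+0.013454·-0.801553972=-1.580351000, ẋ'=-0.801553972+0.013454·15.482245572=-0.593255840
       θ'=-0.040245635+0.013454·1.274417840=-0.023099617, θ̇'=1.274417840+0.013454·-32.978397445=0.830726481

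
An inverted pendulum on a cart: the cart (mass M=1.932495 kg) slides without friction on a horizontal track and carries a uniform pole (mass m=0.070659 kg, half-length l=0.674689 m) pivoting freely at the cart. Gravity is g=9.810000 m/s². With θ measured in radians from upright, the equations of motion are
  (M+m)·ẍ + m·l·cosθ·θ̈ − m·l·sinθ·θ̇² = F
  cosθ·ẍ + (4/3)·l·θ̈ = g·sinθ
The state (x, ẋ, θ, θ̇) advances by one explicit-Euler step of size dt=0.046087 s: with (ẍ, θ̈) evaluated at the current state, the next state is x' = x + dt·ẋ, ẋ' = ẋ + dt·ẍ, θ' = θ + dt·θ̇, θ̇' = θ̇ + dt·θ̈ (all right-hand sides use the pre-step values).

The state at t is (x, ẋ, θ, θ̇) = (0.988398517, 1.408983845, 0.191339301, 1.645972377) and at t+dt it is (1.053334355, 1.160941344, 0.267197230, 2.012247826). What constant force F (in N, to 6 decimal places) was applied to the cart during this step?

F = -10.433671 N

ẍ = (ẋ'−ẋ)/dt = (1.160941344−1.408983845)/0.046087 = -5.382049
θ̈ = (θ̇'−θ̇)/dt = (2.012247826−1.645972377)/0.046087 = 7.947479
sinθ=0.190174, cosθ=0.981750
F = (M+m)·ẍ + m·l·cosθ·θ̈ − m·l·sinθ·θ̇² = -10.781073 + 0.371965 − 0.024562 = -10.433671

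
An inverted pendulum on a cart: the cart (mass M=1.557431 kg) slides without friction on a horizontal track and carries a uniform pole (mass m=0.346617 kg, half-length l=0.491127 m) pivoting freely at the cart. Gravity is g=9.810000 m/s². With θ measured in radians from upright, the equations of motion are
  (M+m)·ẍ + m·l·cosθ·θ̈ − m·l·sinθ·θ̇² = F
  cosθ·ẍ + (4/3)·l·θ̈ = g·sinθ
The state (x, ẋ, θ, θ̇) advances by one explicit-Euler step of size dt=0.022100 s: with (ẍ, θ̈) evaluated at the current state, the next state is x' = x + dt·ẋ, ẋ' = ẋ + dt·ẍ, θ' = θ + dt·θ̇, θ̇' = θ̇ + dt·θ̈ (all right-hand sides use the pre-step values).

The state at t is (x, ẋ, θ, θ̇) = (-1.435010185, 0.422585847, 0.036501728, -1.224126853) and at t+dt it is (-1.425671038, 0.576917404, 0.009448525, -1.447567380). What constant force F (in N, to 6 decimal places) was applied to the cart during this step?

ẍ = (ẋ'−ẋ)/dt = (0.576917404−0.422585847)/0.022100 = 6.983328
θ̈ = (θ̇'−θ̇)/dt = (-1.447567380−-1.224126853)/0.022100 = -10.110431
sinθ=0.036494, cosθ=0.999334
F = (M+m)·ẍ + m·l·cosθ·θ̈ − m·l·sinθ·θ̇² = 13.296592 + -1.719982 − 0.009309 = 11.567301

F = 11.567301 N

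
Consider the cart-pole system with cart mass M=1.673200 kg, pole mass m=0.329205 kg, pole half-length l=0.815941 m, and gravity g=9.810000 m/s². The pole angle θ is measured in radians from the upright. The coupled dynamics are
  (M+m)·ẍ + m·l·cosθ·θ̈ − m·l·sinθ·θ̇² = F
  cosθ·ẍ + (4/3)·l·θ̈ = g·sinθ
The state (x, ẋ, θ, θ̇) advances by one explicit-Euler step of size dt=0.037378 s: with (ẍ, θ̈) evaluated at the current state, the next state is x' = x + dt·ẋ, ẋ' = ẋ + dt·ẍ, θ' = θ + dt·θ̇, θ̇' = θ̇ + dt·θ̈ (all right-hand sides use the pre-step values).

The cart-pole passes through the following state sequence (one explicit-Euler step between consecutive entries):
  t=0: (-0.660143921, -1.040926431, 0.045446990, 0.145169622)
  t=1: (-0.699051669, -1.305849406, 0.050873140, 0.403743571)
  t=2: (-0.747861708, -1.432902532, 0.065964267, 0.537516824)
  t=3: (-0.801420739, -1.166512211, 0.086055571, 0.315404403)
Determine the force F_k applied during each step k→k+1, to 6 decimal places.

F_0 = -12.336358 N
F_1 = -5.848586 N
F_2 = 12.673172 N

step 0→1:
  ẍ = (ẋ'−ẋ)/dt = (-1.305849406−-1.040926431)/0.037378 = -7.087671
  θ̈ = (θ̇'−θ̇)/dt = (0.403743571−0.145169622)/0.037378 = 6.917811
  sinθ=0.045431, cosθ=0.998967
  F = (M+m)·ẍ + m·l·cosθ·θ̈ − m·l·sinθ·θ̇² = -14.192388 + 1.856287 − 0.000257 = -12.336358
step 1→2:
  ẍ = (ẋ'−ẋ)/dt = (-1.432902532−-1.305849406)/0.037378 = -3.399142
  θ̈ = (θ̇'−θ̇)/dt = (0.537516824−0.403743571)/0.037378 = 3.578930
  sinθ=0.050851, cosθ=0.998706
  F = (M+m)·ẍ + m·l·cosθ·θ̈ − m·l·sinθ·θ̇² = -6.806459 + 0.960099 − 0.002227 = -5.848586
step 2→3:
  ẍ = (ẋ'−ẋ)/dt = (-1.166512211−-1.432902532)/0.037378 = 7.126928
  θ̈ = (θ̇'−θ̇)/dt = (0.315404403−0.537516824)/0.037378 = -5.942330
  sinθ=0.065916, cosθ=0.997825
  F = (M+m)·ẍ + m·l·cosθ·θ̈ − m·l·sinθ·θ̇² = 14.270997 + -1.592709 − 0.005116 = 12.673172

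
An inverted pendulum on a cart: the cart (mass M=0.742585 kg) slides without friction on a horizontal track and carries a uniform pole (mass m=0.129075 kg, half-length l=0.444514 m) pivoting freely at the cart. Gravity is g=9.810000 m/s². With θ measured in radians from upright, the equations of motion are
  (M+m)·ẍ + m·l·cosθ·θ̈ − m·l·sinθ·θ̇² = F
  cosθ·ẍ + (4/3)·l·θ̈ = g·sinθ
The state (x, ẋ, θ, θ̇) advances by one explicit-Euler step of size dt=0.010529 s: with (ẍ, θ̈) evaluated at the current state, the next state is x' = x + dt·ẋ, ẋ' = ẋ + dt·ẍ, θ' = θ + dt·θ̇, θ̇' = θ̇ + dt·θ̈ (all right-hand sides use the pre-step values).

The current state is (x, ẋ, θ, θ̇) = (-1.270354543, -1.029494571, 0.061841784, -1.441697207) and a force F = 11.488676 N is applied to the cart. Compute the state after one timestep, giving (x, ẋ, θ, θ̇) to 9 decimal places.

sinθ=0.061802374, cosθ=0.998088406
temp = (F + m·l·θ̇²·sinθ)/(M+m) = (11.488676 + 0.007370227)/0.871660 = 13.188681627
θ̈ = (g·sinθ − cosθ·temp)/(l·(4/3 − m·cos²θ/(M+m))) = -23.822560223
ẍ = temp − m·l·θ̈·cosθ/(M+m) = 14.753766539
Euler: x'=-1.270354543+0.010529·-1.029494571=-1.281194091, ẋ'=-1.029494571+0.010529·14.753766539=-0.874152163
       θ'=0.061841784+0.010529·-1.441697207=0.046662154, θ̇'=-1.441697207+0.010529·-23.822560223=-1.692524944

(-1.281194091, -0.874152163, 0.046662154, -1.692524944)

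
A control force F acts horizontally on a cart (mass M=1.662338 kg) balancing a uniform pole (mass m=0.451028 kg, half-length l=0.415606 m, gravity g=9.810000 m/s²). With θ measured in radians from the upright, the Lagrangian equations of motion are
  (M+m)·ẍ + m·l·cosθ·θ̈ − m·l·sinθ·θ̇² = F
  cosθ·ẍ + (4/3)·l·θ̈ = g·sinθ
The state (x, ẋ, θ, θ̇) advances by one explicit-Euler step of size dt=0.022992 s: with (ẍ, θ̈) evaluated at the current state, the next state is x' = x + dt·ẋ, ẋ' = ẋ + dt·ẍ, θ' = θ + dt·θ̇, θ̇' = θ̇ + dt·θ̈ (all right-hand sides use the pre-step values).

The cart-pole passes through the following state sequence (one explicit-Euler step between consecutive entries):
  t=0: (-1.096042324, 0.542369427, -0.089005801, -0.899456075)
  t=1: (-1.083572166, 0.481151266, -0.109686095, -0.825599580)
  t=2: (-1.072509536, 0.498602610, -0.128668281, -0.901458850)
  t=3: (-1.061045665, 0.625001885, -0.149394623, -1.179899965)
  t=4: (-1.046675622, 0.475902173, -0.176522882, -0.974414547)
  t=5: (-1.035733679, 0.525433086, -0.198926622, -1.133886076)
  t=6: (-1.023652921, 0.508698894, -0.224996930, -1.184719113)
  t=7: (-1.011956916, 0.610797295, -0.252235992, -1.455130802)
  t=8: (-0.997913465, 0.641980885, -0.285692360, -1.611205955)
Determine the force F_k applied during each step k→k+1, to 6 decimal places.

step 0→1:
  ẍ = (ẋ'−ẋ)/dt = (0.481151266−0.542369427)/0.022992 = -2.662585
  θ̈ = (θ̇'−θ̇)/dt = (-0.825599580−-0.899456075)/0.022992 = 3.212269
  sinθ=-0.088888, cosθ=0.996042
  F = (M+m)·ẍ + m·l·cosθ·θ̈ − m·l·sinθ·θ̇² = -5.627017 + 0.599756 − -0.013480 = -5.013781
step 1→2:
  ẍ = (ẋ'−ẋ)/dt = (0.498602610−0.481151266)/0.022992 = 0.759018
  θ̈ = (θ̇'−θ̇)/dt = (-0.901458850−-0.825599580)/0.022992 = -3.299377
  sinθ=-0.109466, cosθ=0.993991
  F = (M+m)·ẍ + m·l·cosθ·θ̈ − m·l·sinθ·θ̇² = 1.604083 + -0.614751 − -0.013986 = 1.003318
step 2→3:
  ẍ = (ẋ'−ẋ)/dt = (0.625001885−0.498602610)/0.022992 = 5.497533
  θ̈ = (θ̇'−θ̇)/dt = (-1.179899965−-0.901458850)/0.022992 = -12.110348
  sinθ=-0.128314, cosθ=0.991734
  F = (M+m)·ẍ + m·l·cosθ·θ̈ − m·l·sinθ·θ̇² = 11.618299 + -2.251319 − -0.019546 = 9.386526
step 3→4:
  ẍ = (ẋ'−ẋ)/dt = (0.475902173−0.625001885)/0.022992 = -6.484852
  θ̈ = (θ̇'−θ̇)/dt = (-0.974414547−-1.179899965)/0.022992 = 8.937257
  sinθ=-0.148840, cosθ=0.988861
  F = (M+m)·ẍ + m·l·cosθ·θ̈ − m·l·sinθ·θ̇² = -13.704865 + 1.656628 − -0.038841 = -12.009396
step 4→5:
  ẍ = (ẋ'−ẋ)/dt = (0.525433086−0.475902173)/0.022992 = 2.154267
  θ̈ = (θ̇'−θ̇)/dt = (-1.133886076−-0.974414547)/0.022992 = -6.935957
  sinθ=-0.175608, cosθ=0.984460
  F = (M+m)·ẍ + m·l·cosθ·θ̈ − m·l·sinθ·θ̇² = 4.552755 + -1.279941 − -0.031255 = 3.304069
step 5→6:
  ẍ = (ẋ'−ẋ)/dt = (0.508698894−0.525433086)/0.022992 = -0.727827
  θ̈ = (θ̇'−θ̇)/dt = (-1.184719113−-1.133886076)/0.022992 = -2.210901
  sinθ=-0.197617, cosθ=0.980279
  F = (M+m)·ẍ + m·l·cosθ·θ̈ − m·l·sinθ·θ̇² = -1.538164 + -0.406260 − -0.047627 = -1.896798
step 6→7:
  ẍ = (ẋ'−ẋ)/dt = (0.610797295−0.508698894)/0.022992 = 4.440605
  θ̈ = (θ̇'−θ̇)/dt = (-1.455130802−-1.184719113)/0.022992 = -11.761121
  sinθ=-0.223103, cosθ=0.974795
  F = (M+m)·ẍ + m·l·cosθ·θ̈ − m·l·sinθ·θ̇² = 9.384625 + -2.149053 − -0.058698 = 7.294269
step 7→8:
  ẍ = (ẋ'−ẋ)/dt = (0.641980885−0.610797295)/0.022992 = 1.356280
  θ̈ = (θ̇'−θ̇)/dt = (-1.611205955−-1.455130802)/0.022992 = -6.788237
  sinθ=-0.249570, cosθ=0.968357
  F = (M+m)·ẍ + m·l·cosθ·θ̈ − m·l·sinθ·θ̇² = 2.866316 + -1.232190 − -0.099056 = 1.733182

F_0 = -5.013781 N
F_1 = 1.003318 N
F_2 = 9.386526 N
F_3 = -12.009396 N
F_4 = 3.304069 N
F_5 = -1.896798 N
F_6 = 7.294269 N
F_7 = 1.733182 N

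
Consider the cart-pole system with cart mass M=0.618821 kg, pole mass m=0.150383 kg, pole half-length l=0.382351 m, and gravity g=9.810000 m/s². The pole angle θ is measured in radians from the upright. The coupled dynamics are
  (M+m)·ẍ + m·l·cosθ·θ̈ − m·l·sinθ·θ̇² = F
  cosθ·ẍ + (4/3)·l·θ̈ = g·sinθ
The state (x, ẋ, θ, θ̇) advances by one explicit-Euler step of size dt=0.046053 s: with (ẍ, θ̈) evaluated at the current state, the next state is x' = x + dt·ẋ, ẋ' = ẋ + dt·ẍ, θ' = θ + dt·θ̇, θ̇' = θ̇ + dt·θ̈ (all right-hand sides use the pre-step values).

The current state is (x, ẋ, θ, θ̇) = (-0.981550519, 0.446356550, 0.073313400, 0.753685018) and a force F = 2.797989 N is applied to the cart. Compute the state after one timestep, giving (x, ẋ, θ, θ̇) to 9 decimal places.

sinθ=0.073247743, cosθ=0.997313776
temp = (F + m·l·θ̇²·sinθ)/(M+m) = (2.797989 + 0.002392407)/0.769204 = 3.640622522
θ̈ = (g·sinθ − cosθ·temp)/(l·(4/3 − m·cos²θ/(M+m))) = -6.687969066
ẍ = temp − m·l·θ̈·cosθ/(M+m) = 4.139214762
Euler: x'=-0.981550519+0.046053·0.446356550=-0.960994461, ẋ'=0.446356550+0.046053·4.139214762=0.636979807
       θ'=0.073313400+0.046053·0.753685018=0.108022856, θ̇'=0.753685018+0.046053·-6.687969066=0.445683979

(-0.960994461, 0.636979807, 0.108022856, 0.445683979)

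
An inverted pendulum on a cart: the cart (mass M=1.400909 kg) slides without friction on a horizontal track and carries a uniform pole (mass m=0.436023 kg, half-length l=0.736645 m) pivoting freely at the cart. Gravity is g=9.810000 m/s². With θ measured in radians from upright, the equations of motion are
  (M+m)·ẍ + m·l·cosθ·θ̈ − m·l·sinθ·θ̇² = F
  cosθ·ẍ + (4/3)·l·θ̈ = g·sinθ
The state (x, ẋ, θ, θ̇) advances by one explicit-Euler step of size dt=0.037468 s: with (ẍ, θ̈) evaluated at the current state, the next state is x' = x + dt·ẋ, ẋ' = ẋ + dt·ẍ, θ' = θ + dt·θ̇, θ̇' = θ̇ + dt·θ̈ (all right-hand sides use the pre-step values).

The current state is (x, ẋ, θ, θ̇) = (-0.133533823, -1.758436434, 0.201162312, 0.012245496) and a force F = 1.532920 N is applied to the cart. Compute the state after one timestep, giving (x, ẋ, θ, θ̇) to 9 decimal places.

(-0.199418919, -1.736175082, 0.201621126, 0.064810827)

sinθ=0.199808339, cosθ=0.979835000
temp = (F + m·l·θ̇²·sinθ)/(M+m) = (1.532920 + 0.000009624)/1.836932 = 0.834505373
θ̈ = (g·sinθ − cosθ·temp)/(l·(4/3 − m·cos²θ/(M+m))) = 1.402939335
ẍ = temp − m·l·θ̈·cosθ/(M+m) = 0.594143043
Euler: x'=-0.133533823+0.037468·-1.758436434=-0.199418919, ẋ'=-1.758436434+0.037468·0.594143043=-1.736175082
       θ'=0.201162312+0.037468·0.012245496=0.201621126, θ̇'=0.012245496+0.037468·1.402939335=0.064810827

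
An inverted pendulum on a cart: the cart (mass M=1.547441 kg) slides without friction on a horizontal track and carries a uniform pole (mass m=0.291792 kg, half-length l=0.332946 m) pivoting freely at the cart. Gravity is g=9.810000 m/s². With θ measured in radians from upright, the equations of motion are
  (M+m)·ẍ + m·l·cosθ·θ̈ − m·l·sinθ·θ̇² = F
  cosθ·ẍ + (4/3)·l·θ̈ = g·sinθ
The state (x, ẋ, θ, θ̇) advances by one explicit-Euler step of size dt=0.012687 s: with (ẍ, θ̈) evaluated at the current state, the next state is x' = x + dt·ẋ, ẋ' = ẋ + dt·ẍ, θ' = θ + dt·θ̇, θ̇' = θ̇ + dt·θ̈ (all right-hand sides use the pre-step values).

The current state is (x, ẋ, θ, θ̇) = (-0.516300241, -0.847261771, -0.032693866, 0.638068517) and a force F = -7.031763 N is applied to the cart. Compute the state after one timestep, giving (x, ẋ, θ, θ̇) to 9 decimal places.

(-0.527049451, -0.901770768, -0.024598691, 0.751626416)

sinθ=-0.032688042, cosθ=0.999465603
temp = (F + m·l·θ̇²·sinθ)/(M+m) = (-7.031763 + -0.001292917)/1.839233 = -3.823906986
θ̈ = (g·sinθ − cosθ·temp)/(l·(4/3 − m·cos²θ/(M+m))) = 8.950729035
ẍ = temp − m·l·θ̈·cosθ/(M+m) = -4.296444937
Euler: x'=-0.516300241+0.012687·-0.847261771=-0.527049451, ẋ'=-0.847261771+0.012687·-4.296444937=-0.901770768
       θ'=-0.032693866+0.012687·0.638068517=-0.024598691, θ̇'=0.638068517+0.012687·8.950729035=0.751626416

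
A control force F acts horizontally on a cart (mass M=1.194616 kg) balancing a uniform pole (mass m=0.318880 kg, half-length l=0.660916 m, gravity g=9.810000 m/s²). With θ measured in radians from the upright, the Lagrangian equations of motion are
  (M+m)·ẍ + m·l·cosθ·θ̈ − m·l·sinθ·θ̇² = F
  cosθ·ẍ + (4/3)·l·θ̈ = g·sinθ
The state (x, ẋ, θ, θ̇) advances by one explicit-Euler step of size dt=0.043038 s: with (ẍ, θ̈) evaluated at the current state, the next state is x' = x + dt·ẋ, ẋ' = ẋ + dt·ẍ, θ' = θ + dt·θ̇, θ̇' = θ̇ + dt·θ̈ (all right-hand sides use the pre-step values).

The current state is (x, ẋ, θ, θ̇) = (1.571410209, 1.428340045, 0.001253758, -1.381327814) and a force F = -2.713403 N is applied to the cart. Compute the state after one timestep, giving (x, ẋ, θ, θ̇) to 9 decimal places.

sinθ=0.001253758, cosθ=0.999999214
temp = (F + m·l·θ̇²·sinθ)/(M+m) = (-2.713403 + 0.000504174)/1.513496 = -1.792471751
θ̈ = (g·sinθ − cosθ·temp)/(l·(4/3 − m·cos²θ/(M+m))) = 2.432394357
ẍ = temp − m·l·θ̈·cosθ/(M+m) = -2.131180111
Euler: x'=1.571410209+0.043038·1.428340045=1.632883108, ẋ'=1.428340045+0.043038·-2.131180111=1.336618315
       θ'=0.001253758+0.043038·-1.381327814=-0.058195828, θ̇'=-1.381327814+0.043038·2.432394357=-1.276642426

(1.632883108, 1.336618315, -0.058195828, -1.276642426)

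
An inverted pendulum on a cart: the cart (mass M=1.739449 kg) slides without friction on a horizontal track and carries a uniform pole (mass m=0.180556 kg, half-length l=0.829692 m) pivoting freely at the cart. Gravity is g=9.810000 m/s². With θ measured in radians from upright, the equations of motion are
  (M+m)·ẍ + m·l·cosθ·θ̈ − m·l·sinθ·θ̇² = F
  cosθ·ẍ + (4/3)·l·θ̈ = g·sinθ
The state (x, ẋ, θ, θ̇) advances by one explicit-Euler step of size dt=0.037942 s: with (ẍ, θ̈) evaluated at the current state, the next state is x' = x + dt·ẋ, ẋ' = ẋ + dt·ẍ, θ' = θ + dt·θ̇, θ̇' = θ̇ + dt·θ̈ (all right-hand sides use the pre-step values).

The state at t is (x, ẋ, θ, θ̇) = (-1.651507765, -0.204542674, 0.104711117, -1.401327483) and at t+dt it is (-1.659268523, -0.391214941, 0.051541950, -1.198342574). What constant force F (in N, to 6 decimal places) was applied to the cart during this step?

ẍ = (ẋ'−ẋ)/dt = (-0.391214941−-0.204542674)/0.037942 = -4.919937
θ̈ = (θ̇'−θ̇)/dt = (-1.198342574−-1.401327483)/0.037942 = 5.349874
sinθ=0.104520, cosθ=0.994523
F = (M+m)·ẍ + m·l·cosθ·θ̈ − m·l·sinθ·θ̇² = -9.446305 + 0.797053 − 0.030747 = -8.679999

F = -8.679999 N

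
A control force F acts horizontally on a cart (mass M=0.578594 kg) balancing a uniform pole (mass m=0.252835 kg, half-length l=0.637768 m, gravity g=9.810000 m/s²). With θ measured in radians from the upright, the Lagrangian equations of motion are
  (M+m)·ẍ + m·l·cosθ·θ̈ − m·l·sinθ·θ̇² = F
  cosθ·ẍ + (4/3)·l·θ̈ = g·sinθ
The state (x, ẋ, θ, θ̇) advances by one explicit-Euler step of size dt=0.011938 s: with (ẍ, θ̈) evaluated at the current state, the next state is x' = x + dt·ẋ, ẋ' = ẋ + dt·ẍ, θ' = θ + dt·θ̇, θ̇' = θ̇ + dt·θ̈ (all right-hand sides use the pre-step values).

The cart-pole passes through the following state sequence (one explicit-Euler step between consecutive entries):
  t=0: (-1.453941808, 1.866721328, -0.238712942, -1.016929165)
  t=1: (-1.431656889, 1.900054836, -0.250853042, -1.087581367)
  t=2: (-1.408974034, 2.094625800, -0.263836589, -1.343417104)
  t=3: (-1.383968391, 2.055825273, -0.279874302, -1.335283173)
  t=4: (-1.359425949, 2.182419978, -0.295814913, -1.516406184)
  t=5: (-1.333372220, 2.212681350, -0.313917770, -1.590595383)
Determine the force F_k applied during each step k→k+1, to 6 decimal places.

step 0→1:
  ẍ = (ẋ'−ẋ)/dt = (1.900054836−1.866721328)/0.011938 = 2.792219
  θ̈ = (θ̇'−θ̇)/dt = (-1.087581367−-1.016929165)/0.011938 = -5.918261
  sinθ=-0.236452, cosθ=0.971643
  F = (M+m)·ẍ + m·l·cosθ·θ̈ − m·l·sinθ·θ̇² = 2.321532 + -0.927258 − -0.039430 = 1.433703
step 1→2:
  ẍ = (ẋ'−ẋ)/dt = (2.094625800−1.900054836)/0.011938 = 16.298456
  θ̈ = (θ̇'−θ̇)/dt = (-1.343417104−-1.087581367)/0.011938 = -21.430368
  sinθ=-0.248230, cosθ=0.968701
  F = (M+m)·ẍ + m·l·cosθ·θ̈ − m·l·sinθ·θ̇² = 13.551009 + -3.347490 − -0.047345 = 10.250864
step 2→3:
  ẍ = (ẋ'−ẋ)/dt = (2.055825273−2.094625800)/0.011938 = -3.250170
  θ̈ = (θ̇'−θ̇)/dt = (-1.335283173−-1.343417104)/0.011938 = 0.681348
  sinθ=-0.260786, cosθ=0.965397
  F = (M+m)·ẍ + m·l·cosθ·θ̈ − m·l·sinθ·θ̇² = -2.702285 + 0.106066 − -0.075894 = -2.520326
step 3→4:
  ẍ = (ẋ'−ẋ)/dt = (2.182419978−2.055825273)/0.011938 = 10.604348
  θ̈ = (θ̇'−θ̇)/dt = (-1.516406184−-1.335283173)/0.011938 = -15.171973
  sinθ=-0.276235, cosθ=0.961090
  F = (M+m)·ẍ + m·l·cosθ·θ̈ − m·l·sinθ·θ̇² = 8.816762 + -2.351290 − -0.079419 = 6.544892
step 4→5:
  ẍ = (ẋ'−ẋ)/dt = (2.212681350−2.182419978)/0.011938 = 2.534878
  θ̈ = (θ̇'−θ̇)/dt = (-1.590595383−-1.516406184)/0.011938 = -6.214542
  sinθ=-0.291519, cosθ=0.956565
  F = (M+m)·ẍ + m·l·cosθ·θ̈ − m·l·sinθ·θ̇² = 2.107571 + -0.958569 − -0.108093 = 1.257095

F_0 = 1.433703 N
F_1 = 10.250864 N
F_2 = -2.520326 N
F_3 = 6.544892 N
F_4 = 1.257095 N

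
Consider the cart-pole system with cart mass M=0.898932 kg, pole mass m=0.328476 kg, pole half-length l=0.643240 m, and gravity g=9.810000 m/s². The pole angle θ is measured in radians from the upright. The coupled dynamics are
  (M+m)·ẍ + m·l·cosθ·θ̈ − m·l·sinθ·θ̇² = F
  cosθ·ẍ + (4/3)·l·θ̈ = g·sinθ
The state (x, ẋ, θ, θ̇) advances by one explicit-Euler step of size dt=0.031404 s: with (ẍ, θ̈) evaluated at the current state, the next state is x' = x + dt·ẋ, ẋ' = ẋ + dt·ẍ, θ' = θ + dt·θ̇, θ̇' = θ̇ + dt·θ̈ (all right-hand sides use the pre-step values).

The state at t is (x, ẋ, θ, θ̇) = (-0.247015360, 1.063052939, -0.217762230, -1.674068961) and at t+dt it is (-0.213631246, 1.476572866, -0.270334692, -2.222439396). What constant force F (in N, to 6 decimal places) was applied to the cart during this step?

ẍ = (ẋ'−ẋ)/dt = (1.476572866−1.063052939)/0.031404 = 13.167747
θ̈ = (θ̇'−θ̇)/dt = (-2.222439396−-1.674068961)/0.031404 = -17.461802
sinθ=-0.216045, cosθ=0.976383
F = (M+m)·ẍ + m·l·cosθ·θ̈ − m·l·sinθ·θ̇² = 16.162198 + -3.602352 − -0.127929 = 12.687775

F = 12.687775 N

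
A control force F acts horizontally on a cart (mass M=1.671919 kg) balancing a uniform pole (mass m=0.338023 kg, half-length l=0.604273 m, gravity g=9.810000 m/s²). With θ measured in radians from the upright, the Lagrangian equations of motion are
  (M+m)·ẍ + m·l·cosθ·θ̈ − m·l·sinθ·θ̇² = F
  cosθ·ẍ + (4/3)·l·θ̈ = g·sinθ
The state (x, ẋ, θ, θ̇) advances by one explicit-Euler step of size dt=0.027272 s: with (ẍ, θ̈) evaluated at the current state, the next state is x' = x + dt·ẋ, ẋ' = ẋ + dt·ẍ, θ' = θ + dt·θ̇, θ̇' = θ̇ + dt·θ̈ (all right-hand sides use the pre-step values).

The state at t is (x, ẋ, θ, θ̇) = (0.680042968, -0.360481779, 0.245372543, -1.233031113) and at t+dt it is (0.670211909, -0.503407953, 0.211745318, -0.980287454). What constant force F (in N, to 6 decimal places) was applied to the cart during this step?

F = -8.772808 N

ẍ = (ẋ'−ẋ)/dt = (-0.503407953−-0.360481779)/0.027272 = -5.240766
θ̈ = (θ̇'−θ̇)/dt = (-0.980287454−-1.233031113)/0.027272 = 9.267515
sinθ=0.242918, cosθ=0.970047
F = (M+m)·ẍ + m·l·cosθ·θ̈ − m·l·sinθ·θ̇² = -10.533636 + 1.836265 − 0.075437 = -8.772808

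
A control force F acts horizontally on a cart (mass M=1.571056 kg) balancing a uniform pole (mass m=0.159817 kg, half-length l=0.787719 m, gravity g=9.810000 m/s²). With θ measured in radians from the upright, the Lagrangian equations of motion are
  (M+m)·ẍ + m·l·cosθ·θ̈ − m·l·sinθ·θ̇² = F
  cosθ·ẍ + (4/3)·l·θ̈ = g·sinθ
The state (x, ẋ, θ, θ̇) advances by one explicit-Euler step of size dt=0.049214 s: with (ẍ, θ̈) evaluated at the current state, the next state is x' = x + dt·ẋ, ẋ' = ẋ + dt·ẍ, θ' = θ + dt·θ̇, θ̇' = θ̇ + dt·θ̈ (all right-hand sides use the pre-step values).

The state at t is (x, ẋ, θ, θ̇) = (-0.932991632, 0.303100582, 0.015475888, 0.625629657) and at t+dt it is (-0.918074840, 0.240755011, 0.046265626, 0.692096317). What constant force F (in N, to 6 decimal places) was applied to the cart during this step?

F = -2.023474 N

ẍ = (ẋ'−ẋ)/dt = (0.240755011−0.303100582)/0.049214 = -1.266826
θ̈ = (θ̇'−θ̇)/dt = (0.692096317−0.625629657)/0.049214 = 1.350564
sinθ=0.015475, cosθ=0.999880
F = (M+m)·ẍ + m·l·cosθ·θ̈ − m·l·sinθ·θ̇² = -2.192715 + 0.170003 − 0.000763 = -2.023474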